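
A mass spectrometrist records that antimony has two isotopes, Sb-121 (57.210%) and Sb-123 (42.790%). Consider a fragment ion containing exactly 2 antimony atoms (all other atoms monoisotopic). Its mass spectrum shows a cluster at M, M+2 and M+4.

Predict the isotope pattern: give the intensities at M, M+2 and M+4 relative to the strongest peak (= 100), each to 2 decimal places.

66.85 : 100.00 : 37.40

Each Sb atom is independently Sb-121 (p = 0.57210) or Sb-123 (q = 0.42790); the cluster is the binomial expansion (p + q)^2.
P(M) = 0.57210^2 = 0.327298
P(M+2) = 2 × 0.57210^1 × 0.42790^1 = 0.489603
P(M+4) = 0.42790^2 = 0.183098
The M+2 peak is largest (0.489603); scaling to 100 gives 66.85 : 100.00 : 37.40.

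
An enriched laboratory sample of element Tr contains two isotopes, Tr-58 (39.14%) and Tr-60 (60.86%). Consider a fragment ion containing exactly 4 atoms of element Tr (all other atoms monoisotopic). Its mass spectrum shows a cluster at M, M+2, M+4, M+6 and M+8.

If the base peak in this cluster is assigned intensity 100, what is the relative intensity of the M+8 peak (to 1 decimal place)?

(0.3914 + 0.6086)^4 gives M 0.0235, M+2 0.1460, M+4 0.3405, M+6 0.3529, M+8 0.1372; the largest is M+6.
P(M+6) = C(4,3) × 0.3914^1 × 0.6086^3 = 4 × 0.3914 × 0.22542176 = 0.352920 (base)
P(M+8) = C(4,4) × 0.3914^0 × 0.6086^4 = 1 × 1.0000 × 0.13719169 = 0.137192
Relative intensity = 0.137192 / 0.352920 × 100 = 38.9

38.9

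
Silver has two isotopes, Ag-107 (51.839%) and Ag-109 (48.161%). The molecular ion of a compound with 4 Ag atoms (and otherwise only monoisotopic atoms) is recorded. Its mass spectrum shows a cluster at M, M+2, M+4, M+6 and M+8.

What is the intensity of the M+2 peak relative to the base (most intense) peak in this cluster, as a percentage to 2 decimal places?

71.76%

Binomial terms of (0.51839 + 0.48161)^4: M 0.0722, M+2 0.2684, M+4 0.3740, M+6 0.2316, M+8 0.0538 → M+4 is the base peak.
P(M+4) = C(4,2) × 0.51839^2 × 0.48161^2 = 6 × 0.26872819 × 0.23194819 = 0.373986 (base)
P(M+2) = C(4,1) × 0.51839^3 × 0.48161^1 = 4 × 0.13930601 × 0.48161 = 0.268365
Relative intensity = 0.268365 / 0.373986 × 100 = 71.76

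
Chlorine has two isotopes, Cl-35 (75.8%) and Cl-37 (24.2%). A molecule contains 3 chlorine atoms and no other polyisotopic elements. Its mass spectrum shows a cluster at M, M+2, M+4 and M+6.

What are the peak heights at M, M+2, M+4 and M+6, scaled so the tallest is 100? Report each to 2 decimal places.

100.00 : 95.78 : 30.58 : 3.25

Each Cl atom is independently Cl-35 (p = 0.758) or Cl-37 (q = 0.242); the cluster is the binomial expansion (p + q)^3.
P(M) = 0.758^3 = 0.435520
P(M+2) = 3 × 0.758^2 × 0.242^1 = 0.417133
P(M+4) = 3 × 0.758^1 × 0.242^2 = 0.133175
P(M+6) = 0.242^3 = 0.014172
The M peak is largest (0.435520); scaling to 100 gives 100.00 : 95.78 : 30.58 : 3.25.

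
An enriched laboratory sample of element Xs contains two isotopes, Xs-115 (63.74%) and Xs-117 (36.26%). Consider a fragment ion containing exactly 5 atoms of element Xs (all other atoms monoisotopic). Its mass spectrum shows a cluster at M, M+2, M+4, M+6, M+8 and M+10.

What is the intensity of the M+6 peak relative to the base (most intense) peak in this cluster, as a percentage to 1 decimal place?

56.9%

(0.6374 + 0.3626)^5 gives M 0.1052, M+2 0.2993, M+4 0.3405, M+6 0.1937, M+8 0.0551, M+10 0.0063; the largest is M+4.
P(M+4) = C(5,2) × 0.6374^3 × 0.3626^2 = 10 × 0.25896208 × 0.13147876 = 0.340480 (base)
P(M+6) = C(5,3) × 0.6374^2 × 0.3626^3 = 10 × 0.40627876 × 0.0476742 = 0.193690
Relative intensity = 0.193690 / 0.340480 × 100 = 56.9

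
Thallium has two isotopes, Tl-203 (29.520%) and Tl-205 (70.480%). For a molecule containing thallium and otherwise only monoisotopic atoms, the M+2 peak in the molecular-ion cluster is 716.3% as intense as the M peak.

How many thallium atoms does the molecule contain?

The M+2/M ratio from n Tl atoms is n · q/p = n · 0.70480/0.29520.
n = 7.163 × 0.29520/0.70480 = 3.00 ≈ 3

3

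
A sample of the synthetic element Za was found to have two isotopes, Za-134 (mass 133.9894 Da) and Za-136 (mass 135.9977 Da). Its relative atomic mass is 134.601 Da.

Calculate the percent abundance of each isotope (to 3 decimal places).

Let x be the fractional abundance of Za-134; then Za-136 has abundance 1 − x.
133.9894·x + 135.9977·(1 − x) = 134.601
(133.9894 − 135.9977)·x = 134.601 − 135.9977
x = -1.3967 / -2.0083 = 0.69546 → 69.546% Za-134, 30.454% Za-136.

Za-134: 69.546%, Za-136: 30.454%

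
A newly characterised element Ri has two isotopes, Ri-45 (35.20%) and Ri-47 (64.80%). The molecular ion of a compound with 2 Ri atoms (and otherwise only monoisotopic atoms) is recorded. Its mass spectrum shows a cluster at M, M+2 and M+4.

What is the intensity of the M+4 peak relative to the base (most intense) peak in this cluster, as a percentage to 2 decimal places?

92.05%

Term probabilities: M 0.1239, M+2 0.4562, M+4 0.4199. Base peak = M+2.
P(M+2) = C(2,1) × 0.3520^1 × 0.6480^1 = 2 × 0.3520 × 0.6480 = 0.456192 (base)
P(M+4) = C(2,2) × 0.3520^0 × 0.6480^2 = 1 × 1.0000 × 0.419904 = 0.419904
Relative intensity = 0.419904 / 0.456192 × 100 = 92.05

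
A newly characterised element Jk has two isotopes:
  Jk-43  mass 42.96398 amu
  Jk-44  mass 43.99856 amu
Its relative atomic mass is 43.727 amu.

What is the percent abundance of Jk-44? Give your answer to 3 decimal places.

73.752%

Writing the weighted mean with unknown fraction x of Jk-43:
42.96398·x + 43.99856·(1 − x) = 43.727
(42.96398 − 43.99856)·x = 43.727 − 43.99856
x = -0.27156 / -1.03458 = 0.26248 → 26.248% Jk-43, 73.752% Jk-44.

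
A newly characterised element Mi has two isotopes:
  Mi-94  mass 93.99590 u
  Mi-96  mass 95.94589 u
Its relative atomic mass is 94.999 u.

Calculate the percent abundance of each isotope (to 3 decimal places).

Mi-94: 48.559%, Mi-96: 51.441%

Let x be the fractional abundance of Mi-94; then Mi-96 has abundance 1 − x.
93.99590·x + 95.94589·(1 − x) = 94.999
(93.99590 − 95.94589)·x = 94.999 − 95.94589
x = -0.94689 / -1.94999 = 0.48559 → 48.559% Mi-94, 51.441% Mi-96.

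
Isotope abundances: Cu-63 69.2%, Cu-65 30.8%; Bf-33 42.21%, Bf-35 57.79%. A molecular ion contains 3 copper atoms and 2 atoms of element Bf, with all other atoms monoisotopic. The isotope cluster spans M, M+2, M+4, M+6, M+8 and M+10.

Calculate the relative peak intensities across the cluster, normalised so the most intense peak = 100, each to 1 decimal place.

Copper pattern (n=3): 0.33137389 : 0.44247034 : 0.19693766 : 0.02921811
Element Bf pattern (n=2): 0.17816841 : 0.48786318 : 0.33396841
Convolve the two distributions (both contribute in 2-u steps):
  M: 0.33137389×0.17816841 = 0.059040
  M+2: 0.33137389×0.48786318 + 0.44247034×0.17816841 = 0.240499
  M+4: 0.33137389×0.33396841 + 0.44247034×0.48786318 + 0.19693766×0.17816841 = 0.361621
  M+6: 0.44247034×0.33396841 + 0.19693766×0.48786318 + 0.02921811×0.17816841 = 0.249055
  M+8: 0.19693766×0.33396841 + 0.02921811×0.48786318 = 0.080025
  M+10: 0.02921811×0.33396841 = 0.009758
Scale to base peak (0.361621) = 100: 16.3 : 66.5 : 100.0 : 68.9 : 22.1 : 2.7

16.3 : 66.5 : 100.0 : 68.9 : 22.1 : 2.7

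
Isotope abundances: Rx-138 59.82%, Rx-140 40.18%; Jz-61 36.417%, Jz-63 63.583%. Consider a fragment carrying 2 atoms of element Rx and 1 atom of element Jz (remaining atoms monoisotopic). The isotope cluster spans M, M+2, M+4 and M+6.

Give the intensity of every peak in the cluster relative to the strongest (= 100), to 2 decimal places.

Element Rx pattern (n=2): 0.35784324 : 0.48071352 : 0.16144324
Element Jz pattern (n=1): 0.36417 : 0.63583
Convolve the two distributions (both contribute in 2-u steps):
  M: 0.35784324×0.36417 = 0.130316
  M+2: 0.35784324×0.63583 + 0.48071352×0.36417 = 0.402589
  M+4: 0.48071352×0.63583 + 0.16144324×0.36417 = 0.364445
  M+6: 0.16144324×0.63583 = 0.102650
Scale to base peak (0.402589) = 100: 32.37 : 100.00 : 90.53 : 25.50

32.37 : 100.00 : 90.53 : 25.50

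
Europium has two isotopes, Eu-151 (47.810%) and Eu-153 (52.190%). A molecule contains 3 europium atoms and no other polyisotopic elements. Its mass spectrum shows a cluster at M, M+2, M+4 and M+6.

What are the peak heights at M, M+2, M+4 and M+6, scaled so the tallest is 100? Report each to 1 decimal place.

Each Eu atom is independently Eu-151 (p = 0.47810) or Eu-153 (q = 0.52190); the cluster is the binomial expansion (p + q)^3.
P(M) = 0.47810^3 = 0.109284
P(M+2) = 3 × 0.47810^2 × 0.52190^1 = 0.357887
P(M+4) = 3 × 0.47810^1 × 0.52190^2 = 0.390674
P(M+6) = 0.52190^3 = 0.142155
The M+4 peak is largest (0.390674); scaling to 100 gives 28.0 : 91.6 : 100.0 : 36.4.

28.0 : 91.6 : 100.0 : 36.4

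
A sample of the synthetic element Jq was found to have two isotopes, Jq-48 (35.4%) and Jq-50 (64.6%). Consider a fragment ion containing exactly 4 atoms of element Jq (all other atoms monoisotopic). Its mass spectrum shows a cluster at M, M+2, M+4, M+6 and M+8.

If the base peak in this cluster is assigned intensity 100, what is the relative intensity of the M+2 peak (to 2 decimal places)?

30.03

Term probabilities: M 0.0157, M+2 0.1146, M+4 0.3138, M+6 0.3817, M+8 0.1742. Base peak = M+6.
P(M+6) = C(4,3) × 0.354^1 × 0.646^3 = 4 × 0.3540 × 0.26958614 = 0.381734 (base)
P(M+2) = C(4,1) × 0.354^3 × 0.646^1 = 4 × 0.04436186 × 0.6460 = 0.114631
Relative intensity = 0.114631 / 0.381734 × 100 = 30.03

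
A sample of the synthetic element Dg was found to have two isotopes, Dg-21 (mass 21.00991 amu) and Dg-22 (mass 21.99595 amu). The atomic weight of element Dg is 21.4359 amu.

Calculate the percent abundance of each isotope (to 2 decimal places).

Writing the weighted mean with unknown fraction x of Dg-21:
21.00991·x + 21.99595·(1 − x) = 21.4359
(21.00991 − 21.99595)·x = 21.4359 − 21.99595
x = -0.56005 / -0.98604 = 0.56798 → 56.80% Dg-21, 43.20% Dg-22.

Dg-21: 56.80%, Dg-22: 43.20%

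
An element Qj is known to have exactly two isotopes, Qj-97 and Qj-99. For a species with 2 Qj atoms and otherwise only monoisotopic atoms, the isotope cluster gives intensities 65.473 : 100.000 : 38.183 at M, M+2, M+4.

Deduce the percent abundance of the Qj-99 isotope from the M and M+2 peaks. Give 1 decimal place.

43.3%

Write p for the Qj-97 fraction. I(M+2)/I(M) = [C(2,1)·p^1·(1−p)] / p^2 = 2·(1−p)/p = 100.000/65.473 = 1.5273
(1−p)/p = 1.5273/2 = 0.7637  ⇒  p = 1/(1 + 0.7637) = 0.5670
Qj-97: 56.7%, Qj-99: 43.3%.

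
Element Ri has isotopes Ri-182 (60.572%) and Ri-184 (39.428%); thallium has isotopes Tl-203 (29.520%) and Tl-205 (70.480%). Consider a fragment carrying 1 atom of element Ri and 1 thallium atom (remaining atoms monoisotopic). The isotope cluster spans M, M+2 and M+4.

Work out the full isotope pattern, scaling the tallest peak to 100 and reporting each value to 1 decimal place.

Element Ri pattern (n=1): 0.60572 : 0.39428
Thallium pattern (n=1): 0.2952 : 0.7048
Convolve the two distributions (both contribute in 2-u steps):
  M: 0.60572×0.2952 = 0.178809
  M+2: 0.60572×0.7048 + 0.39428×0.2952 = 0.543303
  M+4: 0.39428×0.7048 = 0.277889
Scale to base peak (0.543303) = 100: 32.9 : 100.0 : 51.1

32.9 : 100.0 : 51.1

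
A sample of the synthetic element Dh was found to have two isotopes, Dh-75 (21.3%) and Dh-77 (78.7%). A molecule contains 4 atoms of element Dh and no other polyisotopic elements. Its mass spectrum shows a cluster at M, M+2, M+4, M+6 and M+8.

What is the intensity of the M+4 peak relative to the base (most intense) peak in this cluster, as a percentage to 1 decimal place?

Term probabilities: M 0.0021, M+2 0.0304, M+4 0.1686, M+6 0.4153, M+8 0.3836. Base peak = M+6.
P(M+6) = C(4,3) × 0.213^1 × 0.787^3 = 4 × 0.2130 × 0.4874434 = 0.415302 (base)
P(M+4) = C(4,2) × 0.213^2 × 0.787^2 = 6 × 0.045369 × 0.619369 = 0.168601
Relative intensity = 0.168601 / 0.415302 × 100 = 40.6

40.6%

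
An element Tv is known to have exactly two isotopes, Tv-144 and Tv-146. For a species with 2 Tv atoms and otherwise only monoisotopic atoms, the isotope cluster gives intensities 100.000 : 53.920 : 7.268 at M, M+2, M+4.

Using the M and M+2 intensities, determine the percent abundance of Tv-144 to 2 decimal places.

78.76%

If p is the fraction of Tv that is Tv-144, then I(M+2)/I(M) = [C(2,1)·p^1·(1−p)] / p^2 = 2·(1−p)/p = 53.920/100.000 = 0.5392
(1−p)/p = 0.5392/2 = 0.2696  ⇒  p = 1/(1 + 0.2696) = 0.7876
Tv-144: 78.76%, Tv-146: 21.24%.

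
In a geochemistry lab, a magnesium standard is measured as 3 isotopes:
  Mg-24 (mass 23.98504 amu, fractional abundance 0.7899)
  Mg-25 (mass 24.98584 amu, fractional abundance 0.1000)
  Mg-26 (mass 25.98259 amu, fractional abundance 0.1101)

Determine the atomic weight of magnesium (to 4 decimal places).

Weight each isotope mass by its fractional abundance: 0.7899 × 23.98504 + 0.1000 × 24.98584 + 0.1101 × 25.98259
= 18.945783 + 2.498584 + 2.860683 = 24.305050 amu

24.3051 amu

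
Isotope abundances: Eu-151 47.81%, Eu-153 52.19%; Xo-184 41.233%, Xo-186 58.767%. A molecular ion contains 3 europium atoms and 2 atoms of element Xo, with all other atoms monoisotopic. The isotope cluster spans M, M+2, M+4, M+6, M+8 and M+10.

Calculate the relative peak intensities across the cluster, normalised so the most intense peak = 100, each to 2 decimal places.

5.51 : 33.76 : 82.35 : 100.00 : 60.46 : 14.56

Europium pattern (n=3): 0.10928391 : 0.3578871 : 0.39067407 : 0.14215492
Element Xo pattern (n=2): 0.17001603 : 0.48462794 : 0.34535603
Convolve the two distributions (both contribute in 2-u steps):
  M: 0.10928391×0.17001603 = 0.018580
  M+2: 0.10928391×0.48462794 + 0.3578871×0.17001603 = 0.113809
  M+4: 0.10928391×0.34535603 + 0.3578871×0.48462794 + 0.39067407×0.17001603 = 0.277605
  M+6: 0.3578871×0.34535603 + 0.39067407×0.48462794 + 0.14215492×0.17001603 = 0.337099
  M+8: 0.39067407×0.34535603 + 0.14215492×0.48462794 = 0.203814
  M+10: 0.14215492×0.34535603 = 0.049094
Scale to base peak (0.337099) = 100: 5.51 : 33.76 : 82.35 : 100.00 : 60.46 : 14.56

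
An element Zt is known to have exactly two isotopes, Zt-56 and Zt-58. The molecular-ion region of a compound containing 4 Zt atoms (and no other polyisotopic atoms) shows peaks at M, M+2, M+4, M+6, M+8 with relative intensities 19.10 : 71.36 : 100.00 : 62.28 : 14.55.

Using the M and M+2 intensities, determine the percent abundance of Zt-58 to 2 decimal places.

Write p for the Zt-56 fraction. I(M+2)/I(M) = [C(4,1)·p^3·(1−p)] / p^4 = 4·(1−p)/p = 71.36/19.10 = 3.7361
(1−p)/p = 3.7361/4 = 0.9340  ⇒  p = 1/(1 + 0.9340) = 0.5171
Zt-56: 51.71%, Zt-58: 48.29%.

48.29%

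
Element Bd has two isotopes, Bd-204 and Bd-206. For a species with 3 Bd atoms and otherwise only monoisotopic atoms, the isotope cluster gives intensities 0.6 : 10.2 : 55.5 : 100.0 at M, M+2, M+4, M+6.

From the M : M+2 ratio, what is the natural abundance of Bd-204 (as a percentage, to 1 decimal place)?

If p is the fraction of Bd that is Bd-204, then I(M+2)/I(M) = [C(3,1)·p^2·(1−p)] / p^3 = 3·(1−p)/p = 10.2/0.6 = 17.0000
(1−p)/p = 17.0000/3 = 5.6667  ⇒  p = 1/(1 + 5.6667) = 0.1500
Bd-204: 15.0%, Bd-206: 85.0%.

15.0%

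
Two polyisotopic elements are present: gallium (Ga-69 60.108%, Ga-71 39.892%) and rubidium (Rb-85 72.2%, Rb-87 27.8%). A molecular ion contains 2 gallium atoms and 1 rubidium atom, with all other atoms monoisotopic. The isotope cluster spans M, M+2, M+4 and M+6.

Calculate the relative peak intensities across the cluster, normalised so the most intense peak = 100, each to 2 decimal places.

58.40 : 100.00 : 55.57 : 9.90

Gallium pattern (n=2): 0.36129717 : 0.47956567 : 0.15913717
Rubidium pattern (n=1): 0.7220 : 0.2780
Convolve the two distributions (both contribute in 2-u steps):
  M: 0.36129717×0.7220 = 0.260857
  M+2: 0.36129717×0.2780 + 0.47956567×0.7220 = 0.446687
  M+4: 0.47956567×0.2780 + 0.15913717×0.7220 = 0.248216
  M+6: 0.15913717×0.2780 = 0.044240
Scale to base peak (0.446687) = 100: 58.40 : 100.00 : 55.57 : 9.90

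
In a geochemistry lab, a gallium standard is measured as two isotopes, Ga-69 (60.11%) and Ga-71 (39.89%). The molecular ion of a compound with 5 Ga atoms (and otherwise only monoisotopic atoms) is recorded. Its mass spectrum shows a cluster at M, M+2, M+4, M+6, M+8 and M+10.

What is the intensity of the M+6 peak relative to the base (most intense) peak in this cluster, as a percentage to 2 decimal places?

Binomial terms of (0.6011 + 0.3989)^5: M 0.0785, M+2 0.2604, M+4 0.3456, M+6 0.2293, M+8 0.0761, M+10 0.0101 → M+4 is the base peak.
P(M+4) = C(5,2) × 0.6011^3 × 0.3989^2 = 10 × 0.21719018 × 0.15912121 = 0.345596 (base)
P(M+6) = C(5,3) × 0.6011^2 × 0.3989^3 = 10 × 0.36132121 × 0.06347345 = 0.229343
Relative intensity = 0.229343 / 0.345596 × 100 = 66.36

66.36%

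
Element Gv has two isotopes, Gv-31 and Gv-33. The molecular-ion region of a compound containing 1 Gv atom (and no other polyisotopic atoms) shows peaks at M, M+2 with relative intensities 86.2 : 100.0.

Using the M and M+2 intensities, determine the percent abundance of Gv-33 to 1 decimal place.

53.7%

Let p = fractional abundance of Gv-31. I(M+2)/I(M) = [C(1,1)·p^0·(1−p)] / p^1 = 1·(1−p)/p = 100.0/86.2 = 1.1601
(1−p)/p = 1.1601/1 = 1.1601  ⇒  p = 1/(1 + 1.1601) = 0.4629
Gv-31: 46.3%, Gv-33: 53.7%.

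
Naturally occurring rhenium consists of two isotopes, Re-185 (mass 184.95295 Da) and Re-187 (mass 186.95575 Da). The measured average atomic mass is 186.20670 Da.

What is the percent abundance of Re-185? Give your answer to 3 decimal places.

With x = fraction of Re-185 (so Re-187 is 1 − x):
184.95295·x + 186.95575·(1 − x) = 186.20670
(184.95295 − 186.95575)·x = 186.20670 − 186.95575
x = -0.74905 / -2.00280 = 0.37400 → 37.400% Re-185, 62.600% Re-187.

37.400%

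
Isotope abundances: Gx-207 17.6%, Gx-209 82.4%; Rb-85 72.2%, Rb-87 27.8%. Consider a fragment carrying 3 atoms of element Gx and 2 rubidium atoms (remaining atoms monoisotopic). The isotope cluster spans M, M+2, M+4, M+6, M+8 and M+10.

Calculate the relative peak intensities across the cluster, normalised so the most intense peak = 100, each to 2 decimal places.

Element Gx pattern (n=3): 0.00545178 : 0.07657267 : 0.35849933 : 0.55947622
Rubidium pattern (n=2): 0.521284 : 0.401432 : 0.077284
Convolve the two distributions (both contribute in 2-u steps):
  M: 0.00545178×0.521284 = 0.002842
  M+2: 0.00545178×0.401432 + 0.07657267×0.521284 = 0.042105
  M+4: 0.00545178×0.077284 + 0.07657267×0.401432 + 0.35849933×0.521284 = 0.218040
  M+6: 0.07657267×0.077284 + 0.35849933×0.401432 + 0.55947622×0.521284 = 0.441477
  M+8: 0.35849933×0.077284 + 0.55947622×0.401432 = 0.252298
  M+10: 0.55947622×0.077284 = 0.043239
Scale to base peak (0.441477) = 100: 0.64 : 9.54 : 49.39 : 100.00 : 57.15 : 9.79

0.64 : 9.54 : 49.39 : 100.00 : 57.15 : 9.79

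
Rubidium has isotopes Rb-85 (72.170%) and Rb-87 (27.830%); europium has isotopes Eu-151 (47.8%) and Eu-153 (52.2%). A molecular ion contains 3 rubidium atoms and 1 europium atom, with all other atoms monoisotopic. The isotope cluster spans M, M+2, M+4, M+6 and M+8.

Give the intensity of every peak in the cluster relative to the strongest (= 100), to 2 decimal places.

44.47 : 100.00 : 76.01 : 24.21 : 2.78

Rubidium pattern (n=3): 0.37589809 : 0.43485841 : 0.16768892 : 0.02155458
Europium pattern (n=1): 0.4780 : 0.5220
Convolve the two distributions (both contribute in 2-u steps):
  M: 0.37589809×0.4780 = 0.179679
  M+2: 0.37589809×0.5220 + 0.43485841×0.4780 = 0.404081
  M+4: 0.43485841×0.5220 + 0.16768892×0.4780 = 0.307151
  M+6: 0.16768892×0.5220 + 0.02155458×0.4780 = 0.097837
  M+8: 0.02155458×0.5220 = 0.011251
Scale to base peak (0.404081) = 100: 44.47 : 100.00 : 76.01 : 24.21 : 2.78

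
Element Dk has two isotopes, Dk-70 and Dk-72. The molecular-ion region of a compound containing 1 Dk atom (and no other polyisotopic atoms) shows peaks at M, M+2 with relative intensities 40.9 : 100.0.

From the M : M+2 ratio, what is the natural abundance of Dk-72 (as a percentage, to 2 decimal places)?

If p is the fraction of Dk that is Dk-70, then I(M+2)/I(M) = [C(1,1)·p^0·(1−p)] / p^1 = 1·(1−p)/p = 100.0/40.9 = 2.4450
(1−p)/p = 2.4450/1 = 2.4450  ⇒  p = 1/(1 + 2.4450) = 0.2903
Dk-70: 29.03%, Dk-72: 70.97%.

70.97%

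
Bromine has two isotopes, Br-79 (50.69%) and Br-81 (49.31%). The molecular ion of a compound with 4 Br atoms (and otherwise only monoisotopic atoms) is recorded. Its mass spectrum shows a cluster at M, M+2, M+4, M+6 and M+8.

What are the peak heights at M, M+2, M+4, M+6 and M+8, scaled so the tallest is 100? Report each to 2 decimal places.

The 4 Br atoms are independent, so intensities follow the terms of (0.5069 + 0.4931)^4.
P(M) = 0.5069^4 = 0.066022
P(M+2) = 4 × 0.5069^3 × 0.4931^1 = 0.256899
P(M+4) = 6 × 0.5069^2 × 0.4931^2 = 0.374857
P(M+6) = 4 × 0.5069^1 × 0.4931^3 = 0.243101
P(M+8) = 0.4931^4 = 0.059121
The M+4 peak is largest (0.374857); scaling to 100 gives 17.61 : 68.53 : 100.00 : 64.85 : 15.77.

17.61 : 68.53 : 100.00 : 64.85 : 15.77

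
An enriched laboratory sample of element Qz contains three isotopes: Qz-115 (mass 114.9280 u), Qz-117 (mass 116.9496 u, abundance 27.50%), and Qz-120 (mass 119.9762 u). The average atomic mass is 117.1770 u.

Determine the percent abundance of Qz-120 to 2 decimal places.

The remaining 72.50% is split between Qz-115 (fraction x) and Qz-120 (fraction 0.7250 − x).
Substituting: 114.9280x + 119.9762(0.7250 − x) = 85.01586
(114.9280 − 119.9762)x = -1.966885  ⇒  x = 0.38962, y = 0.33538
Qz-115: 38.96%, Qz-120: 33.54%.

33.54%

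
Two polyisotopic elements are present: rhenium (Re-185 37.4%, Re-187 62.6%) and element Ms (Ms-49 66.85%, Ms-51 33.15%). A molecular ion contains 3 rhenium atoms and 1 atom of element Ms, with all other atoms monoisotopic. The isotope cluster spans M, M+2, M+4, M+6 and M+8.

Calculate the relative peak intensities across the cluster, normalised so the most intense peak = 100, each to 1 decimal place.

9.2 : 50.6 : 100.0 : 81.3 : 21.3

Rhenium pattern (n=3): 0.05231362 : 0.26268713 : 0.43968487 : 0.24531438
Element Ms pattern (n=1): 0.6685 : 0.3315
Convolve the two distributions (both contribute in 2-u steps):
  M: 0.05231362×0.6685 = 0.034972
  M+2: 0.05231362×0.3315 + 0.26268713×0.6685 = 0.192948
  M+4: 0.26268713×0.3315 + 0.43968487×0.6685 = 0.381010
  M+6: 0.43968487×0.3315 + 0.24531438×0.6685 = 0.309748
  M+8: 0.24531438×0.3315 = 0.081322
Scale to base peak (0.381010) = 100: 9.2 : 50.6 : 100.0 : 81.3 : 21.3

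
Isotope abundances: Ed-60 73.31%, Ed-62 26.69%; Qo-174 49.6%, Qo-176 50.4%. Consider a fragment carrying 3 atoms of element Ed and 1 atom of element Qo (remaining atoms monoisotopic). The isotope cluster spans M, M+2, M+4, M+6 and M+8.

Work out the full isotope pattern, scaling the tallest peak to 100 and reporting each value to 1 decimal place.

Element Ed pattern (n=3): 0.39399405 : 0.43032469 : 0.15666848 : 0.01901278
Element Qo pattern (n=1): 0.4960 : 0.5040
Convolve the two distributions (both contribute in 2-u steps):
  M: 0.39399405×0.4960 = 0.195421
  M+2: 0.39399405×0.5040 + 0.43032469×0.4960 = 0.412014
  M+4: 0.43032469×0.5040 + 0.15666848×0.4960 = 0.294591
  M+6: 0.15666848×0.5040 + 0.01901278×0.4960 = 0.088391
  M+8: 0.01901278×0.5040 = 0.009582
Scale to base peak (0.412014) = 100: 47.4 : 100.0 : 71.5 : 21.5 : 2.3

47.4 : 100.0 : 71.5 : 21.5 : 2.3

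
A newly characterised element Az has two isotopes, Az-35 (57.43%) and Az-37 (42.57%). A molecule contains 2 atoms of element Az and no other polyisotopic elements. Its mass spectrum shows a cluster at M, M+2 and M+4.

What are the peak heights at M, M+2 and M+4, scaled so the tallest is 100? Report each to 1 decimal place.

67.5 : 100.0 : 37.1

Expanding (0.5743 + 0.4257)^2:
P(M) = 0.5743^2 = 0.329820
P(M+2) = 2 × 0.5743^1 × 0.4257^1 = 0.488959
P(M+4) = 0.4257^2 = 0.181220
The M+2 peak is largest (0.488959); scaling to 100 gives 67.5 : 100.0 : 37.1.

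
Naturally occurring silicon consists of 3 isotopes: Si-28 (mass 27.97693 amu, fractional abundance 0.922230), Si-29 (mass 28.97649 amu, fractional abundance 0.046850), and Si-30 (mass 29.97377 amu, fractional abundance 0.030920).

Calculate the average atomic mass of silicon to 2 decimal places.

Weight each isotope mass by its fractional abundance: 0.922230 × 27.97693 + 0.046850 × 28.97649 + 0.030920 × 29.97377
= 25.801164 + 1.357549 + 0.926789 = 28.085502 amu

28.09 amu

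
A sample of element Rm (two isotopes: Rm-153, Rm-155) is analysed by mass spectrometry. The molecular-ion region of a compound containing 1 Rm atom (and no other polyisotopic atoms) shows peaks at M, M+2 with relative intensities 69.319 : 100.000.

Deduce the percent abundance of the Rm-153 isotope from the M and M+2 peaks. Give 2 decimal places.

If p is the fraction of Rm that is Rm-153, then I(M+2)/I(M) = [C(1,1)·p^0·(1−p)] / p^1 = 1·(1−p)/p = 100.000/69.319 = 1.4426
(1−p)/p = 1.4426/1 = 1.4426  ⇒  p = 1/(1 + 1.4426) = 0.4094
Rm-153: 40.94%, Rm-155: 59.06%.

40.94%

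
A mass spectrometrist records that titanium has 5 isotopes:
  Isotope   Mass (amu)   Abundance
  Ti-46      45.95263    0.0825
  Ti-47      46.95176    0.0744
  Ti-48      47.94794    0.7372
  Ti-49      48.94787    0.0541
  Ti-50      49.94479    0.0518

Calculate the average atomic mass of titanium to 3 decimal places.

Ar = Σ fᵢ·mᵢ = 0.0825 × 45.95263 + 0.0744 × 46.95176 + 0.7372 × 47.94794 + 0.0541 × 48.94787 + 0.0518 × 49.94479
= 3.791092 + 3.493211 + 35.347221 + 2.648080 + 2.587140 = 47.866744 amu

47.867 amu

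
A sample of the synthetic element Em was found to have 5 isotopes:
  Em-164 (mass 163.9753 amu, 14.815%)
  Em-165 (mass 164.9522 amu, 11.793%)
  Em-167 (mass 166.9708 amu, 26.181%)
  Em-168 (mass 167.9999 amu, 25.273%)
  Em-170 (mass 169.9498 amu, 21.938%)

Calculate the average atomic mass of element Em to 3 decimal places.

167.203 amu

The abundance-weighted mean is 0.14815 × 163.9753 + 0.11793 × 164.9522 + 0.26181 × 166.9708 + 0.25273 × 167.9999 + 0.21938 × 169.9498
= 24.29294 + 19.45281 + 43.71463 + 42.45861 + 37.28359 = 167.20258 amu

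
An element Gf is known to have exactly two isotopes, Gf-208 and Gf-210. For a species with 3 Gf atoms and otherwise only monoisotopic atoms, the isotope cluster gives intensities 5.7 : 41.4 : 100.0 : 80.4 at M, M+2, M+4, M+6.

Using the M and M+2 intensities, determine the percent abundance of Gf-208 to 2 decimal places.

Let p = fractional abundance of Gf-208. I(M+2)/I(M) = [C(3,1)·p^2·(1−p)] / p^3 = 3·(1−p)/p = 41.4/5.7 = 7.2632
(1−p)/p = 7.2632/3 = 2.4211  ⇒  p = 1/(1 + 2.4211) = 0.2923
Gf-208: 29.23%, Gf-210: 70.77%.

29.23%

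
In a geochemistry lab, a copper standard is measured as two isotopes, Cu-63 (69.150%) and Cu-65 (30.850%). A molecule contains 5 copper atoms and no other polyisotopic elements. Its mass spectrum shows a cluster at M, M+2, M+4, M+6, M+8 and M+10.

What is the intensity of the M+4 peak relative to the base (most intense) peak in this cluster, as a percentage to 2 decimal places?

Binomial terms of (0.69150 + 0.30850)^5: M 0.1581, M+2 0.3527, M+4 0.3147, M+6 0.1404, M+8 0.0313, M+10 0.0028 → M+2 is the base peak.
P(M+2) = C(5,1) × 0.69150^4 × 0.30850^1 = 5 × 0.2286487 × 0.3085 = 0.352691 (base)
P(M+4) = C(5,2) × 0.69150^3 × 0.30850^2 = 10 × 0.33065611 × 0.09517225 = 0.314693
Relative intensity = 0.314693 / 0.352691 × 100 = 89.23

89.23%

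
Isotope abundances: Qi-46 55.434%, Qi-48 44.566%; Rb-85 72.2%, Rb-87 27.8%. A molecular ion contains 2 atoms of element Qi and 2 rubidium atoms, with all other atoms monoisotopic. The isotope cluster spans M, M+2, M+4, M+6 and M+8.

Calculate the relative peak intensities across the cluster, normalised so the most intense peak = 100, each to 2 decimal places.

42.05 : 100.00 : 85.48 : 30.96 : 4.03

Element Qi pattern (n=2): 0.30729284 : 0.49409433 : 0.19861284
Rubidium pattern (n=2): 0.521284 : 0.401432 : 0.077284
Convolve the two distributions (both contribute in 2-u steps):
  M: 0.30729284×0.521284 = 0.160187
  M+2: 0.30729284×0.401432 + 0.49409433×0.521284 = 0.380921
  M+4: 0.30729284×0.077284 + 0.49409433×0.401432 + 0.19861284×0.521284 = 0.325628
  M+6: 0.49409433×0.077284 + 0.19861284×0.401432 = 0.117915
  M+8: 0.19861284×0.077284 = 0.015350
Scale to base peak (0.380921) = 100: 42.05 : 100.00 : 85.48 : 30.96 : 4.03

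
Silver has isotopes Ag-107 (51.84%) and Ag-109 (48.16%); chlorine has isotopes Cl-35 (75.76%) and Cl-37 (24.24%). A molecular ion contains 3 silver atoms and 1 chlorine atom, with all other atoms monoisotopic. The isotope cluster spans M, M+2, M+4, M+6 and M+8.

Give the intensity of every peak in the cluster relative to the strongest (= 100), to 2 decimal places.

28.73 : 89.26 : 100.00 : 46.83 : 7.37

Silver pattern (n=3): 0.13931407 : 0.38827347 : 0.36071085 : 0.11170161
Chlorine pattern (n=1): 0.7576 : 0.2424
Convolve the two distributions (both contribute in 2-u steps):
  M: 0.13931407×0.7576 = 0.105544
  M+2: 0.13931407×0.2424 + 0.38827347×0.7576 = 0.327926
  M+4: 0.38827347×0.2424 + 0.36071085×0.7576 = 0.367392
  M+6: 0.36071085×0.2424 + 0.11170161×0.7576 = 0.172061
  M+8: 0.11170161×0.2424 = 0.027076
Scale to base peak (0.367392) = 100: 28.73 : 89.26 : 100.00 : 46.83 : 7.37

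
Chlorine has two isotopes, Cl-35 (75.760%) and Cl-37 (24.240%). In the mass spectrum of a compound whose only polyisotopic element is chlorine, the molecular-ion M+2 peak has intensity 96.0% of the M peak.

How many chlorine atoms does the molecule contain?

3

With n Cl atoms, P(M+2)/P(M) = C(n,1)·p^(n−1)q / p^n = n·q/p = n · 0.24240/0.75760.
n = 0.960 × 0.75760/0.24240 = 3.00 ≈ 3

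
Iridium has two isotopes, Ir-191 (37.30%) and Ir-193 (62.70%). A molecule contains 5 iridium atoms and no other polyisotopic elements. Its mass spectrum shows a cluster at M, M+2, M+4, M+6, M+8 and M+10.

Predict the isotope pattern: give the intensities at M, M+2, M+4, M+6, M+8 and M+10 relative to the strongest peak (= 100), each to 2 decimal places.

The 5 Ir atoms are independent, so intensities follow the terms of (0.3730 + 0.6270)^5.
P(M) = 0.3730^5 = 0.007220
P(M+2) = 5 × 0.3730^4 × 0.6270^1 = 0.060684
P(M+4) = 10 × 0.3730^3 × 0.6270^2 = 0.204015
P(M+6) = 10 × 0.3730^2 × 0.6270^3 = 0.342942
P(M+8) = 5 × 0.3730^1 × 0.6270^4 = 0.288237
P(M+10) = 0.6270^5 = 0.096903
The M+6 peak is largest (0.342942); scaling to 100 gives 2.11 : 17.70 : 59.49 : 100.00 : 84.05 : 28.26.

2.11 : 17.70 : 59.49 : 100.00 : 84.05 : 28.26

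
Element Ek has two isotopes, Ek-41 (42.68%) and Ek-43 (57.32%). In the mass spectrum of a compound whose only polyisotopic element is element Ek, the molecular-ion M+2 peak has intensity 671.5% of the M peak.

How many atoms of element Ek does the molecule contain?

5

The M+2/M ratio from n Ek atoms is n · q/p = n · 0.5732/0.4268.
n = 6.715 × 0.4268/0.5732 = 5.00 ≈ 5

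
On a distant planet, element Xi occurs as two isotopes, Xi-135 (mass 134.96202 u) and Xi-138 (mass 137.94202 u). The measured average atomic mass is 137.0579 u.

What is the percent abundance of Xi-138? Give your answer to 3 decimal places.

Let x be the fractional abundance of Xi-135; then Xi-138 has abundance 1 − x.
134.96202·x + 137.94202·(1 − x) = 137.0579
(134.96202 − 137.94202)·x = 137.0579 − 137.94202
x = -0.88412 / -2.98000 = 0.29668 → 29.668% Xi-135, 70.332% Xi-138.

70.332%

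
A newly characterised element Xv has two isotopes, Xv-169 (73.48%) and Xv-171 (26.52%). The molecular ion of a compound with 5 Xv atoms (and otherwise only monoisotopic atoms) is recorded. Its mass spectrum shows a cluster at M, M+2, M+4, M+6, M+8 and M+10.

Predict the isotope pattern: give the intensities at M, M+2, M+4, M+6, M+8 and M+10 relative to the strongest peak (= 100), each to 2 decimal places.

55.41 : 100.00 : 72.18 : 26.05 : 4.70 : 0.34

Each Xv atom is independently Xv-169 (p = 0.7348) or Xv-171 (q = 0.2652); the cluster is the binomial expansion (p + q)^5.
P(M) = 0.7348^5 = 0.214213
P(M+2) = 5 × 0.7348^4 × 0.2652^1 = 0.386563
P(M+4) = 10 × 0.7348^3 × 0.2652^2 = 0.279032
P(M+6) = 10 × 0.7348^2 × 0.2652^3 = 0.100707
P(M+8) = 5 × 0.7348^1 × 0.2652^4 = 0.018173
P(M+10) = 0.2652^5 = 0.001312
The M+2 peak is largest (0.386563); scaling to 100 gives 55.41 : 100.00 : 72.18 : 26.05 : 4.70 : 0.34.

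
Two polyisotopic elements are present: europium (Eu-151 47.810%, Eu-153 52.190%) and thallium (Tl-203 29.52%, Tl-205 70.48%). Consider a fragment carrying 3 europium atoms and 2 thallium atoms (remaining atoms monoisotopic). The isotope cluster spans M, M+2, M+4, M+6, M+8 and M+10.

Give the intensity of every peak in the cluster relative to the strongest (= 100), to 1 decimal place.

2.7 : 21.7 : 67.3 : 100.0 : 71.8 : 20.0

Europium pattern (n=3): 0.10928391 : 0.3578871 : 0.39067407 : 0.14215492
Thallium pattern (n=2): 0.08714304 : 0.41611392 : 0.49674304
Convolve the two distributions (both contribute in 2-u steps):
  M: 0.10928391×0.08714304 = 0.009523
  M+2: 0.10928391×0.41611392 + 0.3578871×0.08714304 = 0.076662
  M+4: 0.10928391×0.49674304 + 0.3578871×0.41611392 + 0.39067407×0.08714304 = 0.237252
  M+6: 0.3578871×0.49674304 + 0.39067407×0.41611392 + 0.14215492×0.08714304 = 0.352731
  M+8: 0.39067407×0.49674304 + 0.14215492×0.41611392 = 0.253217
  M+10: 0.14215492×0.49674304 = 0.070614
Scale to base peak (0.352731) = 100: 2.7 : 21.7 : 67.3 : 100.0 : 71.8 : 20.0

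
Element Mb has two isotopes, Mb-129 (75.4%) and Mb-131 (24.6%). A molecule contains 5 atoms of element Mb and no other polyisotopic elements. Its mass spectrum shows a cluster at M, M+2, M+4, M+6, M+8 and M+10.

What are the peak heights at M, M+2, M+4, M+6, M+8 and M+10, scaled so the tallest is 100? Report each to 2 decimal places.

61.30 : 100.00 : 65.25 : 21.29 : 3.47 : 0.23

The 5 Mb atoms are independent, so intensities follow the terms of (0.754 + 0.246)^5.
P(M) = 0.754^5 = 0.243701
P(M+2) = 5 × 0.754^4 × 0.246^1 = 0.397549
P(M+4) = 10 × 0.754^3 × 0.246^2 = 0.259409
P(M+6) = 10 × 0.754^2 × 0.246^3 = 0.084635
P(M+8) = 5 × 0.754^1 × 0.246^4 = 0.013806
P(M+10) = 0.246^5 = 0.000901
The M+2 peak is largest (0.397549); scaling to 100 gives 61.30 : 100.00 : 65.25 : 21.29 : 3.47 : 0.23.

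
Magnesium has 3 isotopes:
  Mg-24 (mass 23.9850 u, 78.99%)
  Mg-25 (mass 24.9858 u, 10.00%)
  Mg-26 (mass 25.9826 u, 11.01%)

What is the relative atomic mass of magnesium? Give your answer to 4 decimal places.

24.3050 u

Average mass = Σ (abundance × isotope mass) = 0.7899 × 23.9850 + 0.1000 × 24.9858 + 0.1101 × 25.9826
= 18.94575 + 2.49858 + 2.86068 = 24.30501 u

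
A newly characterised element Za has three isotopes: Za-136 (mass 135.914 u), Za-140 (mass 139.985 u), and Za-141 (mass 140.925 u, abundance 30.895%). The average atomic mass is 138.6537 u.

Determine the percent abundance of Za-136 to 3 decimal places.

Let x and y be the fractions of Za-136 and Za-140. Then x + y = 1 − 0.30895 = 0.69105 and 135.914x + 139.985y = 138.6537 − 0.30895×140.925 = 95.11492125.
Substituting: 135.914x + 139.985(0.69105 − x) = 95.11492125
(135.914 − 139.985)x = -1.621713  ⇒  x = 0.39836, y = 0.29269
Za-136: 39.836%, Za-140: 29.269%.

39.836%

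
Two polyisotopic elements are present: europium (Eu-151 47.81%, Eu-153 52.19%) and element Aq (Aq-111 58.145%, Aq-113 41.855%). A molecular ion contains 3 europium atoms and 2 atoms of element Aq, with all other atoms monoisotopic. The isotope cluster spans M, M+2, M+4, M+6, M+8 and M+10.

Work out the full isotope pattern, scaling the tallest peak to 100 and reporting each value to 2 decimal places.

11.35 : 53.53 : 100.00 : 92.47 : 42.29 : 7.65

Europium pattern (n=3): 0.10928391 : 0.3578871 : 0.39067407 : 0.14215492
Element Aq pattern (n=2): 0.3380841 : 0.48673179 : 0.1751841
Convolve the two distributions (both contribute in 2-u steps):
  M: 0.10928391×0.3380841 = 0.036947
  M+2: 0.10928391×0.48673179 + 0.3578871×0.3380841 = 0.174188
  M+4: 0.10928391×0.1751841 + 0.3578871×0.48673179 + 0.39067407×0.3380841 = 0.325421
  M+6: 0.3578871×0.1751841 + 0.39067407×0.48673179 + 0.14215492×0.3380841 = 0.300910
  M+8: 0.39067407×0.1751841 + 0.14215492×0.48673179 = 0.137631
  M+10: 0.14215492×0.1751841 = 0.024903
Scale to base peak (0.325421) = 100: 11.35 : 53.53 : 100.00 : 92.47 : 42.29 : 7.65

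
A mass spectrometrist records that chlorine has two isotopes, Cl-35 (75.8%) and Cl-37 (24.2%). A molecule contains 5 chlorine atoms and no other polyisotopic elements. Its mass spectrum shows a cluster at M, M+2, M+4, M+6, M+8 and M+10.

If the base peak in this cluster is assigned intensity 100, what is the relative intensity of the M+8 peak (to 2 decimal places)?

Binomial terms of (0.758 + 0.242)^5: M 0.2502, M+2 0.3994, M+4 0.2551, M+6 0.0814, M+8 0.0130, M+10 0.0008 → M+2 is the base peak.
P(M+2) = C(5,1) × 0.758^4 × 0.242^1 = 5 × 0.33012379 × 0.2420 = 0.399450 (base)
P(M+8) = C(5,4) × 0.758^1 × 0.242^4 = 5 × 0.7580 × 0.00342974 = 0.012999
Relative intensity = 0.012999 / 0.399450 × 100 = 3.25

3.25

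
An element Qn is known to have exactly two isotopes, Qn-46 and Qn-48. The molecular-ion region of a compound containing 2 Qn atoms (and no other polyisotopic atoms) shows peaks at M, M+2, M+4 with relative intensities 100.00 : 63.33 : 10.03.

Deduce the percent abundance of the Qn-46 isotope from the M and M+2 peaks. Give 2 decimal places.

Let p = fractional abundance of Qn-46. I(M+2)/I(M) = [C(2,1)·p^1·(1−p)] / p^2 = 2·(1−p)/p = 63.33/100.00 = 0.6333
(1−p)/p = 0.6333/2 = 0.3166  ⇒  p = 1/(1 + 0.3166) = 0.7595
Qn-46: 75.95%, Qn-48: 24.05%.

75.95%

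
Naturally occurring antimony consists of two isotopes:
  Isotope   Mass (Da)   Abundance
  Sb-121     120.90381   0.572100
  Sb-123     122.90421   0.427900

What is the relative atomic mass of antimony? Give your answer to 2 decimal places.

121.76 Da

Average mass = Σ (abundance × isotope mass) = 0.572100 × 120.90381 + 0.427900 × 122.90421
= 69.169070 + 52.590711 = 121.759781 Da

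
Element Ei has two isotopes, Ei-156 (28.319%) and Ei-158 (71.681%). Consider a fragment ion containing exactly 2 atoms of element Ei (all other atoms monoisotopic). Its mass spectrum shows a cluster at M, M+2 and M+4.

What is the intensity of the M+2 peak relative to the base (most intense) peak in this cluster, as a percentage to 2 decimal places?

79.01%

(0.28319 + 0.71681)^2 gives M 0.0802, M+2 0.4060, M+4 0.5138; the largest is M+4.
P(M+4) = C(2,2) × 0.28319^0 × 0.71681^2 = 1 × 1.0000 × 0.51381658 = 0.513817 (base)
P(M+2) = C(2,1) × 0.28319^1 × 0.71681^1 = 2 × 0.28319 × 0.71681 = 0.405987
Relative intensity = 0.405987 / 0.513817 × 100 = 79.01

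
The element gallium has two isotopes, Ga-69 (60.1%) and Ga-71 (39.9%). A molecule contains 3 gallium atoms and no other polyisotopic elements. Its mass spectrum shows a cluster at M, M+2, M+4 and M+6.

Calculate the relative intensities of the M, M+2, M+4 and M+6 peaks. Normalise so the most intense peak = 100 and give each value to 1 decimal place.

Expanding (0.601 + 0.399)^3:
P(M) = 0.601^3 = 0.217082
P(M+2) = 3 × 0.601^2 × 0.399^1 = 0.432358
P(M+4) = 3 × 0.601^1 × 0.399^2 = 0.287039
P(M+6) = 0.399^3 = 0.063521
The M+2 peak is largest (0.432358); scaling to 100 gives 50.2 : 100.0 : 66.4 : 14.7.

50.2 : 100.0 : 66.4 : 14.7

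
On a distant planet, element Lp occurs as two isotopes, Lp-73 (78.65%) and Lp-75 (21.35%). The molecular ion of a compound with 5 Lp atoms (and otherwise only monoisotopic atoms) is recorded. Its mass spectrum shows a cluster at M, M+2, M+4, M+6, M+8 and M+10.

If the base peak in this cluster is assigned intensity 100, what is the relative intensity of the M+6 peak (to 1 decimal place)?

14.7

Binomial terms of (0.7865 + 0.2135)^5: M 0.3009, M+2 0.4085, M+4 0.2218, M+6 0.0602, M+8 0.0082, M+10 0.0004 → M+2 is the base peak.
P(M+2) = C(5,1) × 0.7865^4 × 0.2135^1 = 5 × 0.382644 × 0.2135 = 0.408472 (base)
P(M+6) = C(5,3) × 0.7865^2 × 0.2135^3 = 10 × 0.61858225 × 0.00973181 = 0.060199
Relative intensity = 0.060199 / 0.408472 × 100 = 14.7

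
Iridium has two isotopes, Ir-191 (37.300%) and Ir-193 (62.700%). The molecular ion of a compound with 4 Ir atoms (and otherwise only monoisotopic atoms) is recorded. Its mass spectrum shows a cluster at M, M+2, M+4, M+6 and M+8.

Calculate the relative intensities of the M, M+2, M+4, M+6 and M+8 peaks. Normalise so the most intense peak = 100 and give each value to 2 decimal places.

5.26 : 35.39 : 89.23 : 100.00 : 42.02

Expanding (0.37300 + 0.62700)^4:
P(M) = 0.37300^4 = 0.019357
P(M+2) = 4 × 0.37300^3 × 0.62700^1 = 0.130153
P(M+4) = 6 × 0.37300^2 × 0.62700^2 = 0.328174
P(M+6) = 4 × 0.37300^1 × 0.62700^3 = 0.367766
P(M+8) = 0.62700^4 = 0.154550
The M+6 peak is largest (0.367766); scaling to 100 gives 5.26 : 35.39 : 89.23 : 100.00 : 42.02.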